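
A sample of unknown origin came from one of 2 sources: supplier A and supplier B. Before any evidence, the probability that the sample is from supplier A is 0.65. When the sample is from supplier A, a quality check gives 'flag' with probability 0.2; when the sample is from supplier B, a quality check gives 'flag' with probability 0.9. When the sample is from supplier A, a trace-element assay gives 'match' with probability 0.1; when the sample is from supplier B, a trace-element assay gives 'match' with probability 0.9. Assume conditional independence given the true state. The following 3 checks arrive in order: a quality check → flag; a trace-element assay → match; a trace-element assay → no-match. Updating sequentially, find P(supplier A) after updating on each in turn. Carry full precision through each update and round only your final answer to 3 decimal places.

After a quality check='flag': P(supplier A) = 0.2·0.6500 / (0.2·0.6500 + 0.9·0.3500) ≈ 0.2921
After a trace-element assay='match': P(supplier A) = 0.1·0.2921 / (0.1·0.2921 + 0.9·0.7079) ≈ 0.0438
After a trace-element assay='no-match': P(supplier A) = 0.9·0.0438 / (0.9·0.0438 + 0.1·0.9562) ≈ 0.2921

0.292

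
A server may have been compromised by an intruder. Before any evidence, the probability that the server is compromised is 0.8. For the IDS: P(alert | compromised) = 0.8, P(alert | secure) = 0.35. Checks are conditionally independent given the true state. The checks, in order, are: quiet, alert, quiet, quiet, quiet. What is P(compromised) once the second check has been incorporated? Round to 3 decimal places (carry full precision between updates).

After 'quiet': P(compromised) = 0.2·0.8000 / (0.2·0.8000 + 0.65·0.2000) ≈ 0.5517
After 'alert': P(compromised) = 0.8·0.5517 / (0.8·0.5517 + 0.35·0.4483) ≈ 0.7378

0.738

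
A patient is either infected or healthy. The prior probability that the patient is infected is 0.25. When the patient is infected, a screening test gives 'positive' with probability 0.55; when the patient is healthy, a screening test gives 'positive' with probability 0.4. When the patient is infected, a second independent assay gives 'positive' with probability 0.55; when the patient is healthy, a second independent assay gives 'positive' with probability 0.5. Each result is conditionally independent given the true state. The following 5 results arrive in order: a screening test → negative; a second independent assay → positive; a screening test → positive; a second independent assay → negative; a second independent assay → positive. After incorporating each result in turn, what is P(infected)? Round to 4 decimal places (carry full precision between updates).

0.2724

After a screening test='negative': P(infected) = 0.45·0.2500 / (0.45·0.2500 + 0.6·0.7500) ≈ 0.2000
After a second independent assay='positive': P(infected) = 0.55·0.2000 / (0.55·0.2000 + 0.5·0.8000) ≈ 0.2157
After a screening test='positive': P(infected) = 0.55·0.2157 / (0.55·0.2157 + 0.4·0.7843) ≈ 0.2744
After a second independent assay='negative': P(infected) = 0.45·0.2744 / (0.45·0.2744 + 0.5·0.7256) ≈ 0.2539
After a second independent assay='positive': P(infected) = 0.55·0.2539 / (0.55·0.2539 + 0.5·0.7461) ≈ 0.2724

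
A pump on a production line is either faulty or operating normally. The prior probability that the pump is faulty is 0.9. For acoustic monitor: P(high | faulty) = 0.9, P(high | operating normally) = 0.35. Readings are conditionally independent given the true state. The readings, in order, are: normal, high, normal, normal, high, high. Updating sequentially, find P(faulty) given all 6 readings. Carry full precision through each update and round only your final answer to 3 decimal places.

0.358

After 'normal': P(faulty) = 0.1·0.9000 / (0.1·0.9000 + 0.65·0.1000) ≈ 0.5806
After 'high': P(faulty) = 0.9·0.5806 / (0.9·0.5806 + 0.35·0.4194) ≈ 0.7807
After 'normal': P(faulty) = 0.1·0.7807 / (0.1·0.7807 + 0.65·0.2193) ≈ 0.3539
After 'normal': P(faulty) = 0.1·0.3539 / (0.1·0.3539 + 0.65·0.6461) ≈ 0.0777
After 'high': P(faulty) = 0.9·0.0777 / (0.9·0.0777 + 0.35·0.9223) ≈ 0.1781
After 'high': P(faulty) = 0.9·0.1781 / (0.9·0.1781 + 0.35·0.8219) ≈ 0.3578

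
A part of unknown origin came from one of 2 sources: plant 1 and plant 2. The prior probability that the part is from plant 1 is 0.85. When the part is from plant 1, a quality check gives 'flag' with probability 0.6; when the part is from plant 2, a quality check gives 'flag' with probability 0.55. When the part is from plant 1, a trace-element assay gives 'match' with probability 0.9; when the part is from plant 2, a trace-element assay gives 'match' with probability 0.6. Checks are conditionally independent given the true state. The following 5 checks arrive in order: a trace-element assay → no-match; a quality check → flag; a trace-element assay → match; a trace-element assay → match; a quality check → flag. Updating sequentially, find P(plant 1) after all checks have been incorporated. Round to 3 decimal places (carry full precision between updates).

After a trace-element assay='no-match': P(plant 1) = 0.1·0.8500 / (0.1·0.8500 + 0.4·0.1500) ≈ 0.5862
After a quality check='flag': P(plant 1) = 0.6·0.5862 / (0.6·0.5862 + 0.55·0.4138) ≈ 0.6071
After a trace-element assay='match': P(plant 1) = 0.9·0.6071 / (0.9·0.6071 + 0.6·0.3929) ≈ 0.6986
After a trace-element assay='match': P(plant 1) = 0.9·0.6986 / (0.9·0.6986 + 0.6·0.3014) ≈ 0.7766
After a quality check='flag': P(plant 1) = 0.6·0.7766 / (0.6·0.7766 + 0.55·0.2234) ≈ 0.7914

0.791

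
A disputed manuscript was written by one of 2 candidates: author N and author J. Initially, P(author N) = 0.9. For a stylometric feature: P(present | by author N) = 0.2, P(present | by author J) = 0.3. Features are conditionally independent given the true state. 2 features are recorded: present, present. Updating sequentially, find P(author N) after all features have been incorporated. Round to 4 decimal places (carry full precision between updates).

0.8000

After 'present': P(author N) = 0.2·0.9000 / (0.2·0.9000 + 0.3·0.1000) ≈ 0.8571
After 'present': P(author N) = 0.2·0.8571 / (0.2·0.8571 + 0.3·0.1429) ≈ 0.8000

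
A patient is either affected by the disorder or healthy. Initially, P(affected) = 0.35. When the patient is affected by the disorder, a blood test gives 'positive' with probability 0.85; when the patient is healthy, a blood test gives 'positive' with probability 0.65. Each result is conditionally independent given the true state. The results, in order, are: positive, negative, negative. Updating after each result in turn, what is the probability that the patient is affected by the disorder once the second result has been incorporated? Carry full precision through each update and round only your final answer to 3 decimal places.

0.232

After 'positive': P(affected) = 0.85·0.3500 / (0.85·0.3500 + 0.65·0.6500) ≈ 0.4132
After 'negative': P(affected) = 0.15·0.4132 / (0.15·0.4132 + 0.35·0.5868) ≈ 0.2318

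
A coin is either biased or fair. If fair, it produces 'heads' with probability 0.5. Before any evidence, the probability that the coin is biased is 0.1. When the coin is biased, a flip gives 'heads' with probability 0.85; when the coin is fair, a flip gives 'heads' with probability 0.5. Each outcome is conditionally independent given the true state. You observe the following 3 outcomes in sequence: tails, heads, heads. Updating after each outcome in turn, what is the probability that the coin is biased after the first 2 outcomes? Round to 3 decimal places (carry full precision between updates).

After 'tails': P(biased) = 0.15·0.1000 / (0.15·0.1000 + 0.5·0.9000) ≈ 0.0323
After 'heads': P(biased) = 0.85·0.0323 / (0.85·0.0323 + 0.5·0.9677) ≈ 0.0536

0.054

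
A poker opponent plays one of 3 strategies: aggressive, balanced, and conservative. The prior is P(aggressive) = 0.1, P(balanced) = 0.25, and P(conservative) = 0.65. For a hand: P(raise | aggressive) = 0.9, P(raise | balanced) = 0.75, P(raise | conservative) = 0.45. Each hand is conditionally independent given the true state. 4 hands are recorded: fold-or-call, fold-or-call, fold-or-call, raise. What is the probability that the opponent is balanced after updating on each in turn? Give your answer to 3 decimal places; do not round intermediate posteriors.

After 'fold-or-call': normaliser = 0.1·0.1000 + 0.25·0.2500 + 0.55·0.6500; P(aggressive) ≈ 0.0233, P(balanced) ≈ 0.1453, P(conservative) ≈ 0.8314
After 'fold-or-call': normaliser = 0.1·0.0233 + 0.25·0.1453 + 0.55·0.8314; P(aggressive) ≈ 0.0047, P(balanced) ≈ 0.0733, P(conservative) ≈ 0.9220
After 'fold-or-call': normaliser = 0.1·0.0047 + 0.25·0.0733 + 0.55·0.9220; P(aggressive) ≈ 0.0009, P(balanced) ≈ 0.0348, P(conservative) ≈ 0.9643
After 'raise': normaliser = 0.9·0.0009 + 0.75·0.0348 + 0.45·0.9643; P(aggressive) ≈ 0.0017, P(balanced) ≈ 0.0567, P(conservative) ≈ 0.9416

0.057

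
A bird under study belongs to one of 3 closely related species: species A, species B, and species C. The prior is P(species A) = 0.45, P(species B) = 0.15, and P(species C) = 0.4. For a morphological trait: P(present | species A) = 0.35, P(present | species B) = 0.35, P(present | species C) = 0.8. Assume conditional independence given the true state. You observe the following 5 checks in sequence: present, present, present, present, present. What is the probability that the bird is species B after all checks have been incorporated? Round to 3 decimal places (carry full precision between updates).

After 'present': normaliser = 0.35·0.4500 + 0.35·0.1500 + 0.8·0.4000; P(species A) ≈ 0.2972, P(species B) ≈ 0.0991, P(species C) ≈ 0.6038
After 'present': normaliser = 0.35·0.2972 + 0.35·0.0991 + 0.8·0.6038; P(species A) ≈ 0.1673, P(species B) ≈ 0.0558, P(species C) ≈ 0.7769
After 'present': normaliser = 0.35·0.1673 + 0.35·0.0558 + 0.8·0.7769; P(species A) ≈ 0.0837, P(species B) ≈ 0.0279, P(species C) ≈ 0.8884
After 'present': normaliser = 0.35·0.0837 + 0.35·0.0279 + 0.8·0.8884; P(species A) ≈ 0.0391, P(species B) ≈ 0.0130, P(species C) ≈ 0.9479
After 'present': normaliser = 0.35·0.0391 + 0.35·0.0130 + 0.8·0.9479; P(species A) ≈ 0.0176, P(species B) ≈ 0.0059, P(species C) ≈ 0.9765

0.006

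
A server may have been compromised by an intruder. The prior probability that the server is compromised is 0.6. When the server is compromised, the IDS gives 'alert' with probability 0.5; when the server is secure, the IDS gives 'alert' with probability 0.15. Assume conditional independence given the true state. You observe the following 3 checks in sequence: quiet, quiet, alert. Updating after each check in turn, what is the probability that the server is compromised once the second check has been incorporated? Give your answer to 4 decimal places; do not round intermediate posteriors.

After 'quiet': P(compromised) = 0.5·0.6000 / (0.5·0.6000 + 0.85·0.4000) ≈ 0.4688
After 'quiet': P(compromised) = 0.5·0.4688 / (0.5·0.4688 + 0.85·0.5312) ≈ 0.3417

0.3417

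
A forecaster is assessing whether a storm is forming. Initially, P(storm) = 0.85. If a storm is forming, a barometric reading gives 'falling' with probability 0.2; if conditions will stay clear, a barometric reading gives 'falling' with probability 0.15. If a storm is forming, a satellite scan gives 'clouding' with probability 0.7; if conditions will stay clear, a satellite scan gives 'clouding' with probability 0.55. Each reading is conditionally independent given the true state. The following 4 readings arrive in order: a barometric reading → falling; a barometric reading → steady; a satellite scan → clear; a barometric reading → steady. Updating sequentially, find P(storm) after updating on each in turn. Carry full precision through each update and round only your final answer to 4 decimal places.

0.8169

After a barometric reading='falling': P(storm) = 0.2·0.8500 / (0.2·0.8500 + 0.15·0.1500) ≈ 0.8831
After a barometric reading='steady': P(storm) = 0.8·0.8831 / (0.8·0.8831 + 0.85·0.1169) ≈ 0.8767
After a satellite scan='clear': P(storm) = 0.3·0.8767 / (0.3·0.8767 + 0.45·0.1233) ≈ 0.8258
After a barometric reading='steady': P(storm) = 0.8·0.8258 / (0.8·0.8258 + 0.85·0.1742) ≈ 0.8169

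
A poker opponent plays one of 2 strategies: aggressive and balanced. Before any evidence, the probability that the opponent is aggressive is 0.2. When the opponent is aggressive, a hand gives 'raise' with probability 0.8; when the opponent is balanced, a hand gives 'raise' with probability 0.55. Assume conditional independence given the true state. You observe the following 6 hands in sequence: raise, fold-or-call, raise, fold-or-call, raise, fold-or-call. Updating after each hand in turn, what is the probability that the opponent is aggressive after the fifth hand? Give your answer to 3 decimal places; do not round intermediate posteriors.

0.132

Apply Bayes' rule sequentially, carrying P(aggressive) forward.
After 'raise': P(aggressive) = 0.8·0.2000 / (0.8·0.2000 + 0.55·0.8000) ≈ 0.2667
After 'fold-or-call': P(aggressive) = 0.2·0.2667 / (0.2·0.2667 + 0.45·0.7333) ≈ 0.1391
After 'raise': P(aggressive) = 0.8·0.1391 / (0.8·0.1391 + 0.55·0.8609) ≈ 0.1903
After 'fold-or-call': P(aggressive) = 0.2·0.1903 / (0.2·0.1903 + 0.45·0.8097) ≈ 0.0946
After 'raise': P(aggressive) = 0.8·0.0946 / (0.8·0.0946 + 0.55·0.9054) ≈ 0.1319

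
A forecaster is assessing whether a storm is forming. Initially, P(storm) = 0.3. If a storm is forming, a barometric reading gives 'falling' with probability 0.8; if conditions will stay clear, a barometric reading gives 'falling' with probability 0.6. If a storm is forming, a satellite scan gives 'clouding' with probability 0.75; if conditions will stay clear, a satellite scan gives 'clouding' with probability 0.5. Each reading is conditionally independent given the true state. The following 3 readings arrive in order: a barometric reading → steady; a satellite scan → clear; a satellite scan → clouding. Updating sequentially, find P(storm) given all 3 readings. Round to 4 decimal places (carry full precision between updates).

0.1385

After a barometric reading='steady': P(storm) = 0.2·0.3000 / (0.2·0.3000 + 0.4·0.7000) ≈ 0.1765
After a satellite scan='clear': P(storm) = 0.25·0.1765 / (0.25·0.1765 + 0.5·0.8235) ≈ 0.0968
After a satellite scan='clouding': P(storm) = 0.75·0.0968 / (0.75·0.0968 + 0.5·0.9032) ≈ 0.1385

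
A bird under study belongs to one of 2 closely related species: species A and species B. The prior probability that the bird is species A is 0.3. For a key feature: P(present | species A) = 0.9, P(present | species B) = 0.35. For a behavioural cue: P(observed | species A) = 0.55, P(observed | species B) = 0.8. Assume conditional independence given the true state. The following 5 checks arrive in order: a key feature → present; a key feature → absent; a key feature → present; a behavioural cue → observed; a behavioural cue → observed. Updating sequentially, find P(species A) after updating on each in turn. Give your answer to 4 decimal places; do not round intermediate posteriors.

0.1709

Apply Bayes' rule sequentially, carrying P(species A) forward.
After a key feature='present': P(species A) = 0.9·0.3000 / (0.9·0.3000 + 0.35·0.7000) ≈ 0.5243
After a key feature='absent': P(species A) = 0.1·0.5243 / (0.1·0.5243 + 0.65·0.4757) ≈ 0.1450
After a key feature='present': P(species A) = 0.9·0.1450 / (0.9·0.1450 + 0.35·0.8550) ≈ 0.3036
After a behavioural cue='observed': P(species A) = 0.55·0.3036 / (0.55·0.3036 + 0.8·0.6964) ≈ 0.2306
After a behavioural cue='observed': P(species A) = 0.55·0.2306 / (0.55·0.2306 + 0.8·0.7694) ≈ 0.1709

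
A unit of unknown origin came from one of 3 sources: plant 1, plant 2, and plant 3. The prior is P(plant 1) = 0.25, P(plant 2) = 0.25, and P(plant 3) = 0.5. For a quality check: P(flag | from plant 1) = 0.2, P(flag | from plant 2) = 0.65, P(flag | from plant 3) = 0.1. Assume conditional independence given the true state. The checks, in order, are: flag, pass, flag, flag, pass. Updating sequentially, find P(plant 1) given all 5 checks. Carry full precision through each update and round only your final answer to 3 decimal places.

0.127

Apply Bayes' rule sequentially, carrying P(plant 1) forward.
After 'flag': normaliser = 0.2·0.2500 + 0.65·0.2500 + 0.1·0.5000; P(plant 1) ≈ 0.1905, P(plant 2) ≈ 0.6190, P(plant 3) ≈ 0.1905
After 'pass': normaliser = 0.8·0.1905 + 0.35·0.6190 + 0.9·0.1905; P(plant 1) ≈ 0.2819, P(plant 2) ≈ 0.4009, P(plant 3) ≈ 0.3172
After 'flag': normaliser = 0.2·0.2819 + 0.65·0.4009 + 0.1·0.3172; P(plant 1) ≈ 0.1617, P(plant 2) ≈ 0.7473, P(plant 3) ≈ 0.0910
After 'flag': normaliser = 0.2·0.1617 + 0.65·0.7473 + 0.1·0.0910; P(plant 1) ≈ 0.0614, P(plant 2) ≈ 0.9214, P(plant 3) ≈ 0.0173
After 'pass': normaliser = 0.8·0.0614 + 0.35·0.9214 + 0.9·0.0173; P(plant 1) ≈ 0.1268, P(plant 2) ≈ 0.8331, P(plant 3) ≈ 0.0401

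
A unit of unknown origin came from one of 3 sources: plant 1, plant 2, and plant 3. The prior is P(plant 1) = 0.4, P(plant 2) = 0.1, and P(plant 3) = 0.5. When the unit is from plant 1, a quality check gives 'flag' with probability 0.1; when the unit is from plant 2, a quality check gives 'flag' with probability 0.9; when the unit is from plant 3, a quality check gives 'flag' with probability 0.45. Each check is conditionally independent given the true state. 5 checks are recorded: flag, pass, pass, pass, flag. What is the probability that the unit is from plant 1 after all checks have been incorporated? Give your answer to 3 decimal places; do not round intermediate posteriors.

0.147

After 'flag': normaliser = 0.1·0.4000 + 0.9·0.1000 + 0.45·0.5000; P(plant 1) ≈ 0.1127, P(plant 2) ≈ 0.2535, P(plant 3) ≈ 0.6338
After 'pass': normaliser = 0.9·0.1127 + 0.1·0.2535 + 0.55·0.6338; P(plant 1) ≈ 0.2133, P(plant 2) ≈ 0.0533, P(plant 3) ≈ 0.7333
After 'pass': normaliser = 0.9·0.2133 + 0.1·0.0533 + 0.55·0.7333; P(plant 1) ≈ 0.3196, P(plant 2) ≈ 0.0089, P(plant 3) ≈ 0.6715
After 'pass': normaliser = 0.9·0.3196 + 0.1·0.0089 + 0.55·0.6715; P(plant 1) ≈ 0.4373, P(plant 2) ≈ 0.0013, P(plant 3) ≈ 0.5614
After 'flag': normaliser = 0.1·0.4373 + 0.9·0.0013 + 0.45·0.5614; P(plant 1) ≈ 0.1470, P(plant 2) ≈ 0.0041, P(plant 3) ≈ 0.8490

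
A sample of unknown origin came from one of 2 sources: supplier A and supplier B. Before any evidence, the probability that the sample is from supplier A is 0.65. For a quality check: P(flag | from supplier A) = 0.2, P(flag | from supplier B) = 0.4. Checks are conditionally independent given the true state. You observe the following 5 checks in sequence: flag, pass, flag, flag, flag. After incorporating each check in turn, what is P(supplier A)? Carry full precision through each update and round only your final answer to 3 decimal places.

0.134

After 'flag': P(supplier A) = 0.2·0.6500 / (0.2·0.6500 + 0.4·0.3500) ≈ 0.4815
After 'pass': P(supplier A) = 0.8·0.4815 / (0.8·0.4815 + 0.6·0.5185) ≈ 0.5532
After 'flag': P(supplier A) = 0.2·0.5532 / (0.2·0.5532 + 0.4·0.4468) ≈ 0.3824
After 'flag': P(supplier A) = 0.2·0.3824 / (0.2·0.3824 + 0.4·0.6176) ≈ 0.2364
After 'flag': P(supplier A) = 0.2·0.2364 / (0.2·0.2364 + 0.4·0.7636) ≈ 0.1340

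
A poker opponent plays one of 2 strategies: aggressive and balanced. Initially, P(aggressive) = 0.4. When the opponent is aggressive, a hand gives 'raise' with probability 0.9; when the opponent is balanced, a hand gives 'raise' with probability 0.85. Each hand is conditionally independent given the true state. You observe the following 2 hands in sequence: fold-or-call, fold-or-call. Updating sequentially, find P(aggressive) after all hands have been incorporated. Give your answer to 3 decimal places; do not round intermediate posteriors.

After 'fold-or-call': P(aggressive) = 0.1·0.4000 / (0.1·0.4000 + 0.15·0.6000) ≈ 0.3077
After 'fold-or-call': P(aggressive) = 0.1·0.3077 / (0.1·0.3077 + 0.15·0.6923) ≈ 0.2286

0.229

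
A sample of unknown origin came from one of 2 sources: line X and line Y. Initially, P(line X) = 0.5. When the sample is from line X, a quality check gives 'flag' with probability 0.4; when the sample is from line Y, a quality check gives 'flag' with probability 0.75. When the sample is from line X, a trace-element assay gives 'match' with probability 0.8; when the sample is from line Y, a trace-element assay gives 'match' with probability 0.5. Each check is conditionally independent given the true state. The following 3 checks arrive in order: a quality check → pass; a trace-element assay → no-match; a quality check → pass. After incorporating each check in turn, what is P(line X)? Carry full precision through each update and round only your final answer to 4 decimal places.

0.6973

After a quality check='pass': P(line X) = 0.6·0.5000 / (0.6·0.5000 + 0.25·0.5000) ≈ 0.7059
After a trace-element assay='no-match': P(line X) = 0.2·0.7059 / (0.2·0.7059 + 0.5·0.2941) ≈ 0.4898
After a quality check='pass': P(line X) = 0.6·0.4898 / (0.6·0.4898 + 0.25·0.5102) ≈ 0.6973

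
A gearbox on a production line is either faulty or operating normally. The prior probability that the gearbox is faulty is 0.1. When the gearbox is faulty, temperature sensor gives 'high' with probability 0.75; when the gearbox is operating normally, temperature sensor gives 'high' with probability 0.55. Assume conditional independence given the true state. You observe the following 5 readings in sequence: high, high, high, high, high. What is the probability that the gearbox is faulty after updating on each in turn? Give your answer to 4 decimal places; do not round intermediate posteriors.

0.3438

After 'high': P(faulty) = 0.75·0.1000 / (0.75·0.1000 + 0.55·0.9000) ≈ 0.1316
After 'high': P(faulty) = 0.75·0.1316 / (0.75·0.1316 + 0.55·0.8684) ≈ 0.1712
After 'high': P(faulty) = 0.75·0.1712 / (0.75·0.1712 + 0.55·0.8288) ≈ 0.2198
After 'high': P(faulty) = 0.75·0.2198 / (0.75·0.2198 + 0.55·0.7802) ≈ 0.2776
After 'high': P(faulty) = 0.75·0.2776 / (0.75·0.2776 + 0.55·0.7224) ≈ 0.3438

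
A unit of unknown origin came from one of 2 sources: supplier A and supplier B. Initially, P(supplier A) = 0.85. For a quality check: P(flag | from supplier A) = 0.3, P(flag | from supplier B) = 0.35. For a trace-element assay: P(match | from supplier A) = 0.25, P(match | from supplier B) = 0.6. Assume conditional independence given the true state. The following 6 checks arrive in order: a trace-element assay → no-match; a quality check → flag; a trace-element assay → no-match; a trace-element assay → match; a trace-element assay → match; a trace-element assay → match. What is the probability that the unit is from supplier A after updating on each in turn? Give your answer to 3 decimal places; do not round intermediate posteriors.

0.553

After a trace-element assay='no-match': P(supplier A) = 0.75·0.8500 / (0.75·0.8500 + 0.4·0.1500) ≈ 0.9140
After a quality check='flag': P(supplier A) = 0.3·0.9140 / (0.3·0.9140 + 0.35·0.0860) ≈ 0.9011
After a trace-element assay='no-match': P(supplier A) = 0.75·0.9011 / (0.75·0.9011 + 0.4·0.0989) ≈ 0.9447
After a trace-element assay='match': P(supplier A) = 0.25·0.9447 / (0.25·0.9447 + 0.6·0.0553) ≈ 0.8768
After a trace-element assay='match': P(supplier A) = 0.25·0.8768 / (0.25·0.8768 + 0.6·0.1232) ≈ 0.7478
After a trace-element assay='match': P(supplier A) = 0.25·0.7478 / (0.25·0.7478 + 0.6·0.2522) ≈ 0.5526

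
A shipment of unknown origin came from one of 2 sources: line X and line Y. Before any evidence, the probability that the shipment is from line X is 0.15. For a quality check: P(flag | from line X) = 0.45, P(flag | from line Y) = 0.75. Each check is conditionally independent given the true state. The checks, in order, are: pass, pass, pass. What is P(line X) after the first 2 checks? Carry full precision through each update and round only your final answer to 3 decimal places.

Each posterior becomes the prior for the next update.
After 'pass': P(line X) = 0.55·0.1500 / (0.55·0.1500 + 0.25·0.8500) ≈ 0.2797
After 'pass': P(line X) = 0.55·0.2797 / (0.55·0.2797 + 0.25·0.7203) ≈ 0.4607

0.461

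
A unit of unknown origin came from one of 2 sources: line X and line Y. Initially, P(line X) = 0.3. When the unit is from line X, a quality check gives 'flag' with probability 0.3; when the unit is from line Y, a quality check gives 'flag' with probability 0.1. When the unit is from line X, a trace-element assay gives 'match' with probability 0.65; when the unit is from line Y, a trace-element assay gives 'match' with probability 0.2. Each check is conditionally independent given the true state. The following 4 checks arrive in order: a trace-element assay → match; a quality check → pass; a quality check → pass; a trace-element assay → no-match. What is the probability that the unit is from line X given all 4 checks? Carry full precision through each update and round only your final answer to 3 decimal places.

0.269

Apply Bayes' rule sequentially, carrying P(line X) forward.
After a trace-element assay='match': P(line X) = 0.65·0.3000 / (0.65·0.3000 + 0.2·0.7000) ≈ 0.5821
After a quality check='pass': P(line X) = 0.7·0.5821 / (0.7·0.5821 + 0.9·0.4179) ≈ 0.5200
After a quality check='pass': P(line X) = 0.7·0.5200 / (0.7·0.5200 + 0.9·0.4800) ≈ 0.4573
After a trace-element assay='no-match': P(line X) = 0.35·0.4573 / (0.35·0.4573 + 0.8·0.5427) ≈ 0.2693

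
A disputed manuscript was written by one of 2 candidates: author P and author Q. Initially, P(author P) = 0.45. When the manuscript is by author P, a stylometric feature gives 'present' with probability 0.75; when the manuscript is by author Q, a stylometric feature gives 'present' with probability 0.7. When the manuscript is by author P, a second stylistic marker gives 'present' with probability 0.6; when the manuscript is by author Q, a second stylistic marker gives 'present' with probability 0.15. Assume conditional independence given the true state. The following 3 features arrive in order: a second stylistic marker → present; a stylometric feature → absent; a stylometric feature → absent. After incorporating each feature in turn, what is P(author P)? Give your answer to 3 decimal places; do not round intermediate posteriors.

After a second stylistic marker='present': P(author P) = 0.6·0.4500 / (0.6·0.4500 + 0.15·0.5500) ≈ 0.7660
After a stylometric feature='absent': P(author P) = 0.25·0.7660 / (0.25·0.7660 + 0.3·0.2340) ≈ 0.7317
After a stylometric feature='absent': P(author P) = 0.25·0.7317 / (0.25·0.7317 + 0.3·0.2683) ≈ 0.6944

0.694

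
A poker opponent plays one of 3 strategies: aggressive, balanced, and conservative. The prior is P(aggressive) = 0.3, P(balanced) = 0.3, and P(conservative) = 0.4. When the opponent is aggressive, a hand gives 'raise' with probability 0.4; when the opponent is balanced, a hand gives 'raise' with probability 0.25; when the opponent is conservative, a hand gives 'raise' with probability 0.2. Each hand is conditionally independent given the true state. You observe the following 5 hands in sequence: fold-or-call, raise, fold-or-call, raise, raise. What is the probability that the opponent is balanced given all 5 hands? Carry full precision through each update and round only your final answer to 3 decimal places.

After 'fold-or-call': normaliser = 0.6·0.3000 + 0.75·0.3000 + 0.8·0.4000; P(aggressive) ≈ 0.2483, P(balanced) ≈ 0.3103, P(conservative) ≈ 0.4414
After 'raise': normaliser = 0.4·0.2483 + 0.25·0.3103 + 0.2·0.4414; P(aggressive) ≈ 0.3745, P(balanced) ≈ 0.2926, P(conservative) ≈ 0.3329
After 'fold-or-call': normaliser = 0.6·0.3745 + 0.75·0.2926 + 0.8·0.3329; P(aggressive) ≈ 0.3163, P(balanced) ≈ 0.3089, P(conservative) ≈ 0.3749
After 'raise': normaliser = 0.4·0.3163 + 0.25·0.3089 + 0.2·0.3749; P(aggressive) ≈ 0.4539, P(balanced) ≈ 0.2771, P(conservative) ≈ 0.2690
After 'raise': normaliser = 0.4·0.4539 + 0.25·0.2771 + 0.2·0.2690; P(aggressive) ≈ 0.5960, P(balanced) ≈ 0.2274, P(conservative) ≈ 0.1766

0.227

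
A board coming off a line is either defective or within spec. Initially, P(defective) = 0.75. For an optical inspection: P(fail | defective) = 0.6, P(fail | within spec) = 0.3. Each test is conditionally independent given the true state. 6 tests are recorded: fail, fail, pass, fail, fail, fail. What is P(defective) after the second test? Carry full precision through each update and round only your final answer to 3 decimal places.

0.923

After 'fail': P(defective) = 0.6·0.7500 / (0.6·0.7500 + 0.3·0.2500) ≈ 0.8571
After 'fail': P(defective) = 0.6·0.8571 / (0.6·0.8571 + 0.3·0.1429) ≈ 0.9231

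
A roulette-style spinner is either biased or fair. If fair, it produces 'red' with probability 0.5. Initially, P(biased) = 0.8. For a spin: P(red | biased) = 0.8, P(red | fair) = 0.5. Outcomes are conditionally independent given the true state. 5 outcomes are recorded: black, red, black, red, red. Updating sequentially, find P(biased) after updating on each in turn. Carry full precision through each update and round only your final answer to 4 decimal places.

Apply Bayes' rule sequentially, carrying P(biased) forward.
After 'black': P(biased) = 0.2·0.8000 / (0.2·0.8000 + 0.5·0.2000) ≈ 0.6154
After 'red': P(biased) = 0.8·0.6154 / (0.8·0.6154 + 0.5·0.3846) ≈ 0.7191
After 'black': P(biased) = 0.2·0.7191 / (0.2·0.7191 + 0.5·0.2809) ≈ 0.5059
After 'red': P(biased) = 0.8·0.5059 / (0.8·0.5059 + 0.5·0.4941) ≈ 0.6210
After 'red': P(biased) = 0.8·0.6210 / (0.8·0.6210 + 0.5·0.3790) ≈ 0.7239

0.7239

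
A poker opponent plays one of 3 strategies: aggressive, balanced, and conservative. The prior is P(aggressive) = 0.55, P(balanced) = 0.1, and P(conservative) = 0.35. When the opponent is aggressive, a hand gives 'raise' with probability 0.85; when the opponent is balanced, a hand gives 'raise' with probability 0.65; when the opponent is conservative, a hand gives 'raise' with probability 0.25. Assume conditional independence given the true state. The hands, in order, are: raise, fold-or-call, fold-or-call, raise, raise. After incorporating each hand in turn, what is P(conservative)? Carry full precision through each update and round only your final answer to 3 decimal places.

After 'raise': normaliser = 0.85·0.5500 + 0.65·0.1000 + 0.25·0.3500; P(aggressive) ≈ 0.7540, P(balanced) ≈ 0.1048, P(conservative) ≈ 0.1411
After 'fold-or-call': normaliser = 0.15·0.7540 + 0.35·0.1048 + 0.75·0.1411; P(aggressive) ≈ 0.4424, P(balanced) ≈ 0.1435, P(conservative) ≈ 0.4140
After 'fold-or-call': normaliser = 0.15·0.4424 + 0.35·0.1435 + 0.75·0.4140; P(aggressive) ≈ 0.1554, P(balanced) ≈ 0.1176, P(conservative) ≈ 0.7270
After 'raise': normaliser = 0.85·0.1554 + 0.65·0.1176 + 0.25·0.7270; P(aggressive) ≈ 0.3384, P(balanced) ≈ 0.1959, P(conservative) ≈ 0.4657
After 'raise': normaliser = 0.85·0.3384 + 0.65·0.1959 + 0.25·0.4657; P(aggressive) ≈ 0.5413, P(balanced) ≈ 0.2396, P(conservative) ≈ 0.2191

0.219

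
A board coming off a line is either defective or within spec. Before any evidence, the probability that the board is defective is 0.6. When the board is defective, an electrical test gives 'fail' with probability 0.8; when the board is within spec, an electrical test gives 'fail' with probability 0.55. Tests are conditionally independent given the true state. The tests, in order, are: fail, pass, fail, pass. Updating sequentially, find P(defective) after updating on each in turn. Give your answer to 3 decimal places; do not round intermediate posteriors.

0.385

After 'fail': P(defective) = 0.8·0.6000 / (0.8·0.6000 + 0.55·0.4000) ≈ 0.6857
After 'pass': P(defective) = 0.2·0.6857 / (0.2·0.6857 + 0.45·0.3143) ≈ 0.4923
After 'fail': P(defective) = 0.8·0.4923 / (0.8·0.4923 + 0.55·0.5077) ≈ 0.5851
After 'pass': P(defective) = 0.2·0.5851 / (0.2·0.5851 + 0.45·0.4149) ≈ 0.3853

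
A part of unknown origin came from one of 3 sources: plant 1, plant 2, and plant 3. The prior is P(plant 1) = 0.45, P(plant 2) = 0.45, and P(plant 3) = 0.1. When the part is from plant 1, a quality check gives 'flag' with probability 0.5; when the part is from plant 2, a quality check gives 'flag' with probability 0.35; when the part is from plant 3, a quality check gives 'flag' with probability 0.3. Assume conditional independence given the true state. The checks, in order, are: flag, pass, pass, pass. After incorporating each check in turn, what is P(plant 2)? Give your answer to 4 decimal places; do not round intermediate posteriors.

Apply Bayes' rule sequentially, carrying P(plant 2) forward.
After 'flag': normaliser = 0.5·0.4500 + 0.35·0.4500 + 0.3·0.1000; P(plant 1) ≈ 0.5455, P(plant 2) ≈ 0.3818, P(plant 3) ≈ 0.0727
After 'pass': normaliser = 0.5·0.5455 + 0.65·0.3818 + 0.7·0.0727; P(plant 1) ≈ 0.4769, P(plant 2) ≈ 0.4340, P(plant 3) ≈ 0.0890
After 'pass': normaliser = 0.5·0.4769 + 0.65·0.4340 + 0.7·0.0890; P(plant 1) ≈ 0.4091, P(plant 2) ≈ 0.4840, P(plant 3) ≈ 0.1069
After 'pass': normaliser = 0.5·0.4091 + 0.65·0.4840 + 0.7·0.1069; P(plant 1) ≈ 0.3444, P(plant 2) ≈ 0.5296, P(plant 3) ≈ 0.1260

0.5296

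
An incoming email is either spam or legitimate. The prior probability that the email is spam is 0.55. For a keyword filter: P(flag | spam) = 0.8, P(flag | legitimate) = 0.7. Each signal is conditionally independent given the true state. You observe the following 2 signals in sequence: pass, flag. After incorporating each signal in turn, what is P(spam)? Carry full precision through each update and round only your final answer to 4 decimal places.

After 'pass': P(spam) = 0.2·0.5500 / (0.2·0.5500 + 0.3·0.4500) ≈ 0.4490
After 'flag': P(spam) = 0.8·0.4490 / (0.8·0.4490 + 0.7·0.5510) ≈ 0.4822

0.4822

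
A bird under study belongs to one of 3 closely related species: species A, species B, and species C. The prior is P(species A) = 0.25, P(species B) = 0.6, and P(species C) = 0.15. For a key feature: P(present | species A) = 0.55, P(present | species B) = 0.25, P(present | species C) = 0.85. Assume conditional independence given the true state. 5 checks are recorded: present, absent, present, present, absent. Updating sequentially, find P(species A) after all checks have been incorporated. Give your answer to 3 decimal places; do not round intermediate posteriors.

0.534

After 'present': normaliser = 0.55·0.2500 + 0.25·0.6000 + 0.85·0.1500; P(species A) ≈ 0.3313, P(species B) ≈ 0.3614, P(species C) ≈ 0.3072
After 'absent': normaliser = 0.45·0.3313 + 0.75·0.3614 + 0.15·0.3072; P(species A) ≈ 0.3198, P(species B) ≈ 0.5814, P(species C) ≈ 0.0988
After 'present': normaliser = 0.55·0.3198 + 0.25·0.5814 + 0.85·0.0988; P(species A) ≈ 0.4340, P(species B) ≈ 0.3587, P(species C) ≈ 0.2073
After 'present': normaliser = 0.55·0.4340 + 0.25·0.3587 + 0.85·0.2073; P(species A) ≈ 0.4731, P(species B) ≈ 0.1777, P(species C) ≈ 0.3492
After 'absent': normaliser = 0.45·0.4731 + 0.75·0.1777 + 0.15·0.3492; P(species A) ≈ 0.5341, P(species B) ≈ 0.3344, P(species C) ≈ 0.1314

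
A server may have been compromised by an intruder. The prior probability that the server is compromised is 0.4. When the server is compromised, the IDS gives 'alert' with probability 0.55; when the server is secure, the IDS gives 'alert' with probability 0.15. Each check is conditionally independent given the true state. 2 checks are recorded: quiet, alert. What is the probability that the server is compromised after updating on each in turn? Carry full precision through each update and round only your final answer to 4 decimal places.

After 'quiet': P(compromised) = 0.45·0.4000 / (0.45·0.4000 + 0.85·0.6000) ≈ 0.2609
After 'alert': P(compromised) = 0.55·0.2609 / (0.55·0.2609 + 0.15·0.7391) ≈ 0.5641

0.5641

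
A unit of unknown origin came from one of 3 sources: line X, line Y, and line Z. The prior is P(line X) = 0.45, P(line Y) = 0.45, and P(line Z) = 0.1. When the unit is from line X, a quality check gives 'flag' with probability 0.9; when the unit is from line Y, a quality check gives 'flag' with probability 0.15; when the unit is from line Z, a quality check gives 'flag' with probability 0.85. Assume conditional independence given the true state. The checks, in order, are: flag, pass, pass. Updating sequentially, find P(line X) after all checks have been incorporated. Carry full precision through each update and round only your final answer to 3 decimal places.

After 'flag': normaliser = 0.9·0.4500 + 0.15·0.4500 + 0.85·0.1000; P(line X) ≈ 0.7265, P(line Y) ≈ 0.1211, P(line Z) ≈ 0.1525
After 'pass': normaliser = 0.1·0.7265 + 0.85·0.1211 + 0.15·0.1525; P(line X) ≈ 0.3661, P(line Y) ≈ 0.5186, P(line Z) ≈ 0.1153
After 'pass': normaliser = 0.1·0.3661 + 0.85·0.5186 + 0.15·0.1153; P(line X) ≈ 0.0740, P(line Y) ≈ 0.8911, P(line Z) ≈ 0.0349

0.074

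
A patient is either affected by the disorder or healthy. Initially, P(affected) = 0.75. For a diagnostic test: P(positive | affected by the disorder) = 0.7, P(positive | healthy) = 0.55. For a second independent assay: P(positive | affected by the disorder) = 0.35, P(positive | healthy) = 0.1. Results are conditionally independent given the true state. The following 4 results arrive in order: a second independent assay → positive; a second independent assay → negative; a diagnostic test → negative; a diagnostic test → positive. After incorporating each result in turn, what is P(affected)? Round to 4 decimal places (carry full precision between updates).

After a second independent assay='positive': P(affected) = 0.35·0.7500 / (0.35·0.7500 + 0.1·0.2500) ≈ 0.9130
After a second independent assay='negative': P(affected) = 0.65·0.9130 / (0.65·0.9130 + 0.9·0.0870) ≈ 0.8835
After a diagnostic test='negative': P(affected) = 0.3·0.8835 / (0.3·0.8835 + 0.45·0.1165) ≈ 0.8349
After a diagnostic test='positive': P(affected) = 0.7·0.8349 / (0.7·0.8349 + 0.55·0.1651) ≈ 0.8655

0.8655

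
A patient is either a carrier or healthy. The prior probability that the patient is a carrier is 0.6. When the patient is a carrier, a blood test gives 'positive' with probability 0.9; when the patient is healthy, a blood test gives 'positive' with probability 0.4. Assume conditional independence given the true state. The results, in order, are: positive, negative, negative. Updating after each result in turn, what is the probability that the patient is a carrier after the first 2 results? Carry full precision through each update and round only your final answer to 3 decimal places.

0.360

After 'positive': P(carrier) = 0.9·0.6000 / (0.9·0.6000 + 0.4·0.4000) ≈ 0.7714
After 'negative': P(carrier) = 0.1·0.7714 / (0.1·0.7714 + 0.6·0.2286) ≈ 0.3600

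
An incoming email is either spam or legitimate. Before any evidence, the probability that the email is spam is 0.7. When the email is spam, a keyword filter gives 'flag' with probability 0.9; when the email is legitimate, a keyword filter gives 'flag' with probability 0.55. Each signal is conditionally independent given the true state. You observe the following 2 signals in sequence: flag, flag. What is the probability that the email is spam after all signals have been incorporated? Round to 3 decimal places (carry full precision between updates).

Apply Bayes' rule sequentially, carrying P(spam) forward.
After 'flag': P(spam) = 0.9·0.7000 / (0.9·0.7000 + 0.55·0.3000) ≈ 0.7925
After 'flag': P(spam) = 0.9·0.7925 / (0.9·0.7925 + 0.55·0.2075) ≈ 0.8620

0.862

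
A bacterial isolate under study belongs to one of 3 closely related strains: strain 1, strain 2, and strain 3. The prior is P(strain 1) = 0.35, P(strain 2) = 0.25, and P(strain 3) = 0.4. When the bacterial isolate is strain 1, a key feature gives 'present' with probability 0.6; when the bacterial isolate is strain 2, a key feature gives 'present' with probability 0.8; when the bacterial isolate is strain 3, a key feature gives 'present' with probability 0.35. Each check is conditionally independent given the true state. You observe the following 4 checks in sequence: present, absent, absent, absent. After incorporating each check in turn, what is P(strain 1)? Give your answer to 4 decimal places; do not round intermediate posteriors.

After 'present': normaliser = 0.6·0.3500 + 0.8·0.2500 + 0.35·0.4000; P(strain 1) ≈ 0.3818, P(strain 2) ≈ 0.3636, P(strain 3) ≈ 0.2545
After 'absent': normaliser = 0.4·0.3818 + 0.2·0.3636 + 0.65·0.2545; P(strain 1) ≈ 0.3907, P(strain 2) ≈ 0.1860, P(strain 3) ≈ 0.4233
After 'absent': normaliser = 0.4·0.3907 + 0.2·0.1860 + 0.65·0.4233; P(strain 1) ≈ 0.3335, P(strain 2) ≈ 0.0794, P(strain 3) ≈ 0.5871
After 'absent': normaliser = 0.4·0.3335 + 0.2·0.0794 + 0.65·0.5871; P(strain 1) ≈ 0.2513, P(strain 2) ≈ 0.0299, P(strain 3) ≈ 0.7188

0.2513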